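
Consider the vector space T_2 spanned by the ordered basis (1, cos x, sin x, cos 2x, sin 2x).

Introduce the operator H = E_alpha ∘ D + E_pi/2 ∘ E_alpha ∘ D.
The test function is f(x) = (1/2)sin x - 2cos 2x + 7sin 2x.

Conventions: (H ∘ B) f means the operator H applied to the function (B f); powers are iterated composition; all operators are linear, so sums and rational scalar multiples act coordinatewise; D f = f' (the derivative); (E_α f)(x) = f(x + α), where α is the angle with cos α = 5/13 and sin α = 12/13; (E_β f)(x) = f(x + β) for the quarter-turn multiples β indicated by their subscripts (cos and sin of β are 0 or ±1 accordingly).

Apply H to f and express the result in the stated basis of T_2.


D f = (1/2)cos x + 14cos 2x + 4sin 2x
E_alpha D f = (5/26)cos x - (6/13)sin x - (1186/169)cos 2x - (2156/169)sin 2x
D f = (1/2)cos x + 14cos 2x + 4sin 2x
E_alpha D f = (5/26)cos x - (6/13)sin x - (1186/169)cos 2x - (2156/169)sin 2x
E_pi/2 E_alpha D f = -(6/13)cos x - (5/26)sin x + (1186/169)cos 2x + (2156/169)sin 2x
(E_alpha ∘ D + E_pi/2 ∘ E_alpha ∘ D) f = -(7/26)cos x - (17/26)sin x

g(x) = -(7/26)cos x - (17/26)sin x


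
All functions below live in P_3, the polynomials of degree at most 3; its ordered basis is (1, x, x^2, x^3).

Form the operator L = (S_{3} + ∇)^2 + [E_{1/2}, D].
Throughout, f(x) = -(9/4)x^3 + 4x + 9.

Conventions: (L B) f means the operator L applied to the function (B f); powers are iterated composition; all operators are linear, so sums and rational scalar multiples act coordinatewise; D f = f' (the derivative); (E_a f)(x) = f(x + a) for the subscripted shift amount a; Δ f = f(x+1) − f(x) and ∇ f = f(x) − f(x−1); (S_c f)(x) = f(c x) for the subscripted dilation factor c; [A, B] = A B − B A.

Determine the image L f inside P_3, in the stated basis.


the result is g(x) = -(6561/4)x^3 - 243x^2 + 225x - 49/2

S_{3} f = -(243/4)x^3 + 12x + 9
∇ f = -(27/4)x^2 + (27/4)x + 7/4
(S_{3} + ∇) f = -(243/4)x^3 - (27/4)x^2 + (75/4)x + 43/4
S_{3} (S_{3} + ∇) f = -(6561/4)x^3 - (243/4)x^2 + (225/4)x + 43/4
∇ (S_{3} + ∇) f = -(729/4)x^2 + (675/4)x - 141/4
(S_{3} + ∇) (S_{3} + ∇) f = -(6561/4)x^3 - 243x^2 + 225x - 49/2
D f = -(27/4)x^2 + 4
E_{1/2} D f = -(27/4)x^2 - (27/4)x + 37/16
E_{1/2} f = -(9/4)x^3 - (27/8)x^2 + (37/16)x + 343/32
D E_{1/2} f = -(27/4)x^2 - (27/4)x + 37/16
[E_{1/2}, D] f = 0
((S_{3} + ∇)^2 + [E_{1/2}, D]) f = -(6561/4)x^3 - 243x^2 + 225x - 49/2


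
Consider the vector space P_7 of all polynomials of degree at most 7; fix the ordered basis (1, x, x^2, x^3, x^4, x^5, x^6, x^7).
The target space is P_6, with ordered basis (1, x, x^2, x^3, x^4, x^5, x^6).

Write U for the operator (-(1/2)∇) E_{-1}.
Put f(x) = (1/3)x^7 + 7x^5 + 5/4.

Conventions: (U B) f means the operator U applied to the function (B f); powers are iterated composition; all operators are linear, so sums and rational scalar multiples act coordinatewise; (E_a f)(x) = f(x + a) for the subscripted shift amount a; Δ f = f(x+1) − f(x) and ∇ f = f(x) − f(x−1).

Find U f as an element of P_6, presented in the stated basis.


E_{-1} f = (1/3)x^7 - (7/3)x^6 + 14x^5 - (140/3)x^4 + (245/3)x^3 - 77x^2 + (112/3)x - 73/12
∇ E_{-1} f = (7/3)x^6 - 21x^5 + (350/3)x^4 - 385x^3 + 707x^2 - 672x + 778/3
(-(1/2)∇) E_{-1} f = -(7/6)x^6 + (21/2)x^5 - (175/3)x^4 + (385/2)x^3 - (707/2)x^2 + 336x - 389/3

the result is g(x) = -(7/6)x^6 + (21/2)x^5 - (175/3)x^4 + (385/2)x^3 - (707/2)x^2 + 336x - 389/3


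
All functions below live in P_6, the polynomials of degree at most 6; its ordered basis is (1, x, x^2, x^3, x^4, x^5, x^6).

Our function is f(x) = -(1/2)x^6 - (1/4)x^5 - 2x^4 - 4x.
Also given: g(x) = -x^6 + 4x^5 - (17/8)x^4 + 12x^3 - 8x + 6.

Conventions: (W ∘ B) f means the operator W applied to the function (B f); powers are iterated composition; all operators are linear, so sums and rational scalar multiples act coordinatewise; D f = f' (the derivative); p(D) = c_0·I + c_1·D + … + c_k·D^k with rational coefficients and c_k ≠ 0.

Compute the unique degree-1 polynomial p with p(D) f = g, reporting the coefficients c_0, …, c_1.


D^0 f = -(1/2)x^6 - (1/4)x^5 - 2x^4 - 4x
D^1 f = -3x^5 - (5/4)x^4 - 8x^3 - 4
matching coefficients of g against c_0 f + c_1 Df + … from the top degree down determines the c_i
solution: c_0 = 2, c_1 = -3/2

p(D) = 2·I − (3/2)·D, i.e. c_0 = 2, c_1 = -3/2


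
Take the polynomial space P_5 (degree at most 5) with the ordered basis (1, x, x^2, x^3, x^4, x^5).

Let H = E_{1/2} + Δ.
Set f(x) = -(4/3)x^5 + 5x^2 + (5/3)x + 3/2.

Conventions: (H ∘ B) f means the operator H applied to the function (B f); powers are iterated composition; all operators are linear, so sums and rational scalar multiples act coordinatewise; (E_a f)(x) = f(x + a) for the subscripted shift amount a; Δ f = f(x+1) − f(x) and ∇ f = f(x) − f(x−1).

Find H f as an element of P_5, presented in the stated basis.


E_{1/2} f = -(4/3)x^5 - (10/3)x^4 - (10/3)x^3 + (10/3)x^2 + (25/4)x + 85/24
Δ f = -(20/3)x^4 - (40/3)x^3 - (40/3)x^2 + (10/3)x + 16/3
(E_{1/2} + Δ) f = -(4/3)x^5 - 10x^4 - (50/3)x^3 - 10x^2 + (115/12)x + 71/8

the image equals g(x) = -(4/3)x^5 - 10x^4 - (50/3)x^3 - 10x^2 + (115/12)x + 71/8


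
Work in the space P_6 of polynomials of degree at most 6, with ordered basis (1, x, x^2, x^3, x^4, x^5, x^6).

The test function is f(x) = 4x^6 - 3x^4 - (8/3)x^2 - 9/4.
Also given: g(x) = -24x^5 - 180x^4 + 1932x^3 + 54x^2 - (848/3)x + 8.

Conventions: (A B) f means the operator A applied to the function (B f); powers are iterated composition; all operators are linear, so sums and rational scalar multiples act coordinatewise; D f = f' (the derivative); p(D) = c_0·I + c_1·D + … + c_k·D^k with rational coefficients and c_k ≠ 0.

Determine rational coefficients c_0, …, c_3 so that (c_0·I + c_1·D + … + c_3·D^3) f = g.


D^0 f = 4x^6 - 3x^4 - (8/3)x^2 - 9/4
D^1 f = 24x^5 - 12x^3 - (16/3)x
D^2 f = 120x^4 - 36x^2 - 16/3
D^3 f = 480x^3 - 72x
matching coefficients of g against c_0 f + c_1 Df + … from the top degree down determines the c_i
solution: c_0 = 0, c_1 = -1, c_2 = -3/2, c_3 = 4

p(D) = -D − (3/2)·D^2 + 4·D^3, i.e. c_0 = 0, c_1 = -1, c_2 = -3/2, c_3 = 4


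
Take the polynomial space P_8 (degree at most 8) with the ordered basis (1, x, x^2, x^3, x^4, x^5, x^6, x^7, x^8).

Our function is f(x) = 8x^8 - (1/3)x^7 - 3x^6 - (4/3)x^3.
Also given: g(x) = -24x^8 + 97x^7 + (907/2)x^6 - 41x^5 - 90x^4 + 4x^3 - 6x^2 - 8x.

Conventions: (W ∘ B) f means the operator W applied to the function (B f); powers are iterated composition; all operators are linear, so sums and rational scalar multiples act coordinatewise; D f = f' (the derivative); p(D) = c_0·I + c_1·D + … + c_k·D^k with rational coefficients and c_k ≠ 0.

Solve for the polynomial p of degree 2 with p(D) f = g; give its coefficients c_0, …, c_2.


D^0 f = 8x^8 - (1/3)x^7 - 3x^6 - (4/3)x^3
D^1 f = 64x^7 - (7/3)x^6 - 18x^5 - 4x^2
D^2 f = 448x^6 - 14x^5 - 90x^4 - 8x
matching coefficients of g against c_0 f + c_1 Df + … from the top degree down determines the c_i
solution: c_0 = -3, c_1 = 3/2, c_2 = 1

c_0 = -3, c_1 = 3/2, c_2 = 1


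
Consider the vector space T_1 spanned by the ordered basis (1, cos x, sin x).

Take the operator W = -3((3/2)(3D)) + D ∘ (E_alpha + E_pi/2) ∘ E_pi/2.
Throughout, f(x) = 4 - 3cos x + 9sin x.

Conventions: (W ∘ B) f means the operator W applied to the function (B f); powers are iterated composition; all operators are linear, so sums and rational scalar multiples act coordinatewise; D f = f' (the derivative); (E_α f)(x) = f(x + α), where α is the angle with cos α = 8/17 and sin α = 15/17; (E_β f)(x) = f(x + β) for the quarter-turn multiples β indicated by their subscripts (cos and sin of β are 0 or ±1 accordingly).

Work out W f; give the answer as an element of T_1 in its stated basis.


the result is g(x) = -(4659/34)cos x - (1713/34)sin x

D f = 9cos x + 3sin x
(3D) f = 27cos x + 9sin x
((3/2)(3D)) f = (81/2)cos x + (27/2)sin x
(-3((3/2)(3D))) f = -(243/2)cos x - (81/2)sin x
E_pi/2 f = 4 + 9cos x + 3sin x
E_alpha E_pi/2 f = 4 + (117/17)cos x - (111/17)sin x
E_pi/2 E_pi/2 f = 4 + 3cos x - 9sin x
(E_alpha + E_pi/2) E_pi/2 f = 8 + (168/17)cos x - (264/17)sin x
D (E_alpha + E_pi/2) E_pi/2 f = -(264/17)cos x - (168/17)sin x
(-3((3/2)(3D)) + D ∘ (E_alpha + E_pi/2) ∘ E_pi/2) f = -(4659/34)cos x - (1713/34)sin x


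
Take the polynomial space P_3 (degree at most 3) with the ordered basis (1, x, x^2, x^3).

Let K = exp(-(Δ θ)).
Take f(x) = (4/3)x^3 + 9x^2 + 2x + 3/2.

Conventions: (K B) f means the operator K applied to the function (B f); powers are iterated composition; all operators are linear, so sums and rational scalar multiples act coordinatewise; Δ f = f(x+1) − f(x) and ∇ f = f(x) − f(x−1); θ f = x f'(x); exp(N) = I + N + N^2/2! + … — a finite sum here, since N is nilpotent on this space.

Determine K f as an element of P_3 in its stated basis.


order-1 term: -12x^2 - 48x - 24
order-2 term: 24x + 36
order-3 term: -8
the series for exp(-(Δ θ)) f terminates at order 3
exp(-(Δ θ)) f = (4/3)x^3 - 3x^2 - 22x + 11/2

the result is g(x) = (4/3)x^3 - 3x^2 - 22x + 11/2


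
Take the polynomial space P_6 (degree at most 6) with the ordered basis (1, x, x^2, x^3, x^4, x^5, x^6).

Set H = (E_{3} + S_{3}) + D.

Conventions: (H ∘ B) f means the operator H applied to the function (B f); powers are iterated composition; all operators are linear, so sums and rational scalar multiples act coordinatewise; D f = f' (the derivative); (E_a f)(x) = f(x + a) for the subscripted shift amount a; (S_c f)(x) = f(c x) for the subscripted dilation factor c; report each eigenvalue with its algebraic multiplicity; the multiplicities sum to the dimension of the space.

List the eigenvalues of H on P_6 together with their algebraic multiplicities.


image of 1: 2
image of x: 4x + 4
image of x^2: 10x^2 + 8x + 9
image of x^3: 28x^3 + 12x^2 + 27x + 27
image of x^4: 82x^4 + 16x^3 + 54x^2 + 108x + 81
image of x^5: 244x^5 + 20x^4 + 90x^3 + 270x^2 + 405x + 243
image of x^6: 730x^6 + 24x^5 + 135x^4 + 540x^3 + 1215x^2 + 1458x + 729
the matrix is upper triangular; its diagonal is (2, 4, 10, 28, 82, 244, 730)
for a triangular matrix the eigenvalues are the diagonal entries, with algebraic multiplicity their repetition count

λ = 2 (multiplicity 1), λ = 4 (multiplicity 1), λ = 10 (multiplicity 1), λ = 28 (multiplicity 1), λ = 82 (multiplicity 1), λ = 244 (multiplicity 1), λ = 730 (multiplicity 1)


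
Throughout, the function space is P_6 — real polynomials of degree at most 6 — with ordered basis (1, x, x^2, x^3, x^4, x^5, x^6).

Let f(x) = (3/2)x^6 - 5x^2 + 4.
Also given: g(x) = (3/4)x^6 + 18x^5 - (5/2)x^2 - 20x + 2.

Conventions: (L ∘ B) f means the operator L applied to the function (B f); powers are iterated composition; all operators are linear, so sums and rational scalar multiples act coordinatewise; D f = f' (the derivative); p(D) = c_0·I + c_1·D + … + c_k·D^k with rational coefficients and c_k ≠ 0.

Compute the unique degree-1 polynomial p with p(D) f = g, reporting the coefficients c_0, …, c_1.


D^0 f = (3/2)x^6 - 5x^2 + 4
D^1 f = 9x^5 - 10x
matching coefficients of g against c_0 f + c_1 Df + … from the top degree down determines the c_i
solution: c_0 = 1/2, c_1 = 2

c_0 = 1/2, c_1 = 2


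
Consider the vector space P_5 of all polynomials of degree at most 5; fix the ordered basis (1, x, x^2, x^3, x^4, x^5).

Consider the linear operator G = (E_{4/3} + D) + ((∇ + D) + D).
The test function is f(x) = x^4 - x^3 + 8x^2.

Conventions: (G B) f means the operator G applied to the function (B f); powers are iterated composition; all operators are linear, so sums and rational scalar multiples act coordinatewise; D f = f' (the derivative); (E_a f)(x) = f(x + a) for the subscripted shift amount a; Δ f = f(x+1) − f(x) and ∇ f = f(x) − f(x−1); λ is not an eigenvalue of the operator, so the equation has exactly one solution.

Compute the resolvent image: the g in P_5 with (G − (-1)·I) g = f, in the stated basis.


the result is g(x) = (1/2)x^4 - (35/6)x^3 + (99/2)x^2 - (28141/108)x + 73967/108

write g with unknown coordinates in the stated basis and equate coefficients in (G − (-1)·I) g = f
solving from the highest basis element down gives g = (1/2)x^4 - (35/6)x^3 + (99/2)x^2 - (28141/108)x + 73967/108
check: G g = (1/2)x^4 + (29/6)x^3 - (83/2)x^2 + (28141/108)x - 73967/108
so G g − (-1)·g = x^4 - x^3 + 8x^2 = f ✓


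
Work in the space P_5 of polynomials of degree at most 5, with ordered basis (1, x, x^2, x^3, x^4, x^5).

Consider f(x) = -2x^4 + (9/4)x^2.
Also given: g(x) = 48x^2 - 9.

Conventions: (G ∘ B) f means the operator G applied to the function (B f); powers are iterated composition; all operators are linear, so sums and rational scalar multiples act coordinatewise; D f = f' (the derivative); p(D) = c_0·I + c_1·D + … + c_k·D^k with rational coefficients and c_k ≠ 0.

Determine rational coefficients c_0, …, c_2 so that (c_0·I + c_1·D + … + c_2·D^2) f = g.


p(D) = -2·D^2, i.e. c_0 = 0, c_1 = 0, c_2 = -2

D^0 f = -2x^4 + (9/4)x^2
D^1 f = -8x^3 + (9/2)x
D^2 f = -24x^2 + 9/2
matching coefficients of g against c_0 f + c_1 Df + … from the top degree down determines the c_i
solution: c_0 = 0, c_1 = 0, c_2 = -2


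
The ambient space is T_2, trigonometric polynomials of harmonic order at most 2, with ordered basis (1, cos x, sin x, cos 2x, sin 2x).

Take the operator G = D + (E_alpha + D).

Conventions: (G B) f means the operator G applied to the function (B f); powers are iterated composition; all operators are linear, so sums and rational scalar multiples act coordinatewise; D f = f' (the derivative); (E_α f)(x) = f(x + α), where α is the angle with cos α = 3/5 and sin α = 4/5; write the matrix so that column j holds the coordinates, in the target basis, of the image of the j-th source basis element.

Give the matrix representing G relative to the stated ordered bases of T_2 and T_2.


the matrix is [[1, 0, 0, 0, 0]; [0, 3/5, 14/5, 0, 0]; [0, -14/5, 3/5, 0, 0]; [0, 0, 0, -7/25, 124/25]; [0, 0, 0, -124/25, -7/25]] (rows listed top to bottom)

image of 1: 1
image of cos x: (3/5)cos x - (14/5)sin x
image of sin x: (14/5)cos x + (3/5)sin x
image of cos 2x: -(7/25)cos 2x - (124/25)sin 2x
image of sin 2x: (124/25)cos 2x - (7/25)sin 2x
each image's coordinates form column j of the matrix


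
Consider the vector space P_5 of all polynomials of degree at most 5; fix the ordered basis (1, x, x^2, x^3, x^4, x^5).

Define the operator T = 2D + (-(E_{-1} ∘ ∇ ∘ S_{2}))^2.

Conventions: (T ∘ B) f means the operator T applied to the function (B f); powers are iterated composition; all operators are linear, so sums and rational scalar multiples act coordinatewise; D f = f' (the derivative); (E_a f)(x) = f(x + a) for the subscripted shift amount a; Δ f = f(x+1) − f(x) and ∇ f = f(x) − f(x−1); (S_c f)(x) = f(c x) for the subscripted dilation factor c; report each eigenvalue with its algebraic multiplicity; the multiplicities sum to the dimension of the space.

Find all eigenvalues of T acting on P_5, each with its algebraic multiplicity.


λ = 0 (multiplicity 6)

image of 1: 0
image of x: 2
image of x^2: 4x + 16
image of x^3: 6x^2 + 192x - 432
image of x^4: 8x^3 + 1536x^2 - 6912x + 7936
image of x^5: 10x^4 + 10240x^3 - 69120x^2 + 158720x - 123840
the matrix is upper triangular; its diagonal is (0, 0, 0, 0, 0, 0)
for a triangular matrix the eigenvalues are the diagonal entries, with algebraic multiplicity their repetition count


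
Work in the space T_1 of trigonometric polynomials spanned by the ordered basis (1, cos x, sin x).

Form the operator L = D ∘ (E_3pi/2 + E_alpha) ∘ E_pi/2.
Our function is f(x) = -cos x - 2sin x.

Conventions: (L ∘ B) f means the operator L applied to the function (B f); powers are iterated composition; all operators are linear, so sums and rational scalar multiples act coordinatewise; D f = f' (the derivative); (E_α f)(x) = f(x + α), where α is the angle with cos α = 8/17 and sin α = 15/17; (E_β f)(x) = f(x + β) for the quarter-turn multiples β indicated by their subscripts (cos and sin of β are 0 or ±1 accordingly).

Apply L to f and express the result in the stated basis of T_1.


the image equals g(x) = (4/17)cos x + (18/17)sin x

E_pi/2 f = -2cos x + sin x
E_3pi/2 E_pi/2 f = -cos x - 2sin x
E_alpha E_pi/2 f = -(1/17)cos x + (38/17)sin x
(E_3pi/2 + E_alpha) E_pi/2 f = -(18/17)cos x + (4/17)sin x
D (E_3pi/2 + E_alpha) E_pi/2 f = (4/17)cos x + (18/17)sin x


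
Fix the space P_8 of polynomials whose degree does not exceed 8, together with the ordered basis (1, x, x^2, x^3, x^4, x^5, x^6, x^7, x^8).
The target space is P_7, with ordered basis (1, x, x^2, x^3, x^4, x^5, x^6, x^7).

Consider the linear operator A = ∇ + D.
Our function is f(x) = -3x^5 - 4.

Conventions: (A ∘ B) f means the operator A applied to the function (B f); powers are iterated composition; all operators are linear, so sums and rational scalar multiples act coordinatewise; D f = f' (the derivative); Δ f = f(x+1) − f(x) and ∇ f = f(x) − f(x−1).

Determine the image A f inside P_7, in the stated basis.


∇ f = -15x^4 + 30x^3 - 30x^2 + 15x - 3
D f = -15x^4
(∇ + D) f = -30x^4 + 30x^3 - 30x^2 + 15x - 3

g(x) = -30x^4 + 30x^3 - 30x^2 + 15x - 3


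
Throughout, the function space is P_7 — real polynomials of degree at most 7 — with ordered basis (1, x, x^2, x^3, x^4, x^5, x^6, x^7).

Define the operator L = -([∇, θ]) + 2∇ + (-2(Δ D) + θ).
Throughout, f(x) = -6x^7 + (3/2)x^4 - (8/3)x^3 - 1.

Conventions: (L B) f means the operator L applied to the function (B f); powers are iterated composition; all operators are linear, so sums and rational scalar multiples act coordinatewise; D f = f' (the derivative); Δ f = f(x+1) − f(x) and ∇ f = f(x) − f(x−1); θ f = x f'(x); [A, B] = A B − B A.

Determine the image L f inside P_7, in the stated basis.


θ f = -42x^7 + 6x^4 - 8x^3
∇ θ f = -294x^6 + 882x^5 - 1470x^4 + 1494x^3 - 942x^2 + 342x - 56
∇ f = -42x^6 + 126x^5 - 210x^4 + 216x^3 - 143x^2 + 56x - 61/6
θ ∇ f = -252x^6 + 630x^5 - 840x^4 + 648x^3 - 286x^2 + 56x
[∇, θ] f = -42x^6 + 252x^5 - 630x^4 + 846x^3 - 656x^2 + 286x - 56
(-([∇, θ])) f = 42x^6 - 252x^5 + 630x^4 - 846x^3 + 656x^2 - 286x + 56
∇ f = -42x^6 + 126x^5 - 210x^4 + 216x^3 - 143x^2 + 56x - 61/6
(2∇) f = -84x^6 + 252x^5 - 420x^4 + 432x^3 - 286x^2 + 112x - 61/3
D f = -42x^6 + 6x^3 - 8x^2
Δ D f = -252x^5 - 630x^4 - 840x^3 - 612x^2 - 250x - 44
(-2(Δ D)) f = 504x^5 + 1260x^4 + 1680x^3 + 1224x^2 + 500x + 88
θ f = -42x^7 + 6x^4 - 8x^3
(-2(Δ D) + θ) f = -42x^7 + 504x^5 + 1266x^4 + 1672x^3 + 1224x^2 + 500x + 88
(-([∇, θ]) + 2∇ + (-2(Δ D) + θ)) f = -42x^7 - 42x^6 + 504x^5 + 1476x^4 + 1258x^3 + 1594x^2 + 326x + 371/3

the image equals g(x) = -42x^7 - 42x^6 + 504x^5 + 1476x^4 + 1258x^3 + 1594x^2 + 326x + 371/3


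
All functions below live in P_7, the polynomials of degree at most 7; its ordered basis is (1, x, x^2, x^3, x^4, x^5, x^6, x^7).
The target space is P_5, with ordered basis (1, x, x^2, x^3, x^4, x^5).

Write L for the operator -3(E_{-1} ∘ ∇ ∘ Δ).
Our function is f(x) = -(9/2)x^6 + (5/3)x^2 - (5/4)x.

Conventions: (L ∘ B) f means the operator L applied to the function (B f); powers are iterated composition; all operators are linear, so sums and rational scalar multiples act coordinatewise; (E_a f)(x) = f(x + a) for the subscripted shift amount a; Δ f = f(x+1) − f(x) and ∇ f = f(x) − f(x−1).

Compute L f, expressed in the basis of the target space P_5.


the image equals g(x) = 405x^4 - 1620x^3 + 2835x^2 - 2430x + 827

Δ f = -27x^5 - (135/2)x^4 - 90x^3 - (135/2)x^2 - (71/3)x - 49/12
∇ Δ f = -135x^4 - 135x^2 - 17/3
E_{-1} (∇ ∘ Δ) f = -135x^4 + 540x^3 - 945x^2 + 810x - 827/3
(-3(E_{-1} ∘ ∇ ∘ Δ)) f = 405x^4 - 1620x^3 + 2835x^2 - 2430x + 827


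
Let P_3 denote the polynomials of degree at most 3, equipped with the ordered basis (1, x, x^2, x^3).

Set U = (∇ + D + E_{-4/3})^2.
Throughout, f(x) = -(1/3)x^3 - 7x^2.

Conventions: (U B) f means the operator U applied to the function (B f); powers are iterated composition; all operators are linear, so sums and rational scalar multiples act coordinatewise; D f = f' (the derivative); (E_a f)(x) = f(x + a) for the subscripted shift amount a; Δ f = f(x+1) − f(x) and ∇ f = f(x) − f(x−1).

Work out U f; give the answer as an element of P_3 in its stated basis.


∇ f = -x^2 - 13x + 20/3
D f = -x^2 - 14x
E_{-4/3} f = -(1/3)x^3 - (17/3)x^2 + (152/9)x - 944/81
(∇ + D + E_{-4/3}) f = -(1/3)x^3 - (23/3)x^2 - (91/9)x - 404/81
∇ (∇ + D + E_{-4/3}) f = -x^2 - (43/3)x - 25/9
D (∇ + D + E_{-4/3}) f = -x^2 - (46/3)x - 91/9
E_{-4/3} (∇ + D + E_{-4/3}) f = -(1/3)x^3 - (19/3)x^2 + (77/9)x - 352/81
(∇ + D + E_{-4/3}) (∇ + D + E_{-4/3}) f = -(1/3)x^3 - (25/3)x^2 - (190/9)x - 1396/81

g(x) = -(1/3)x^3 - (25/3)x^2 - (190/9)x - 1396/81


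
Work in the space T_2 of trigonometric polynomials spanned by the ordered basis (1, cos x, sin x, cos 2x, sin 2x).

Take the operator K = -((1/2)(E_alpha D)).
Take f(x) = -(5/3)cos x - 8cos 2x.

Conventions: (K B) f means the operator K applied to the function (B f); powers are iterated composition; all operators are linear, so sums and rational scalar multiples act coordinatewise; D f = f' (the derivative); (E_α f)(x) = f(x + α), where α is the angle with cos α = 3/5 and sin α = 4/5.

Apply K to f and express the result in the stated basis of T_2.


D f = (5/3)sin x + 16sin 2x
E_alpha D f = (4/3)cos x + sin x + (384/25)cos 2x - (112/25)sin 2x
((1/2)(E_alpha D)) f = (2/3)cos x + (1/2)sin x + (192/25)cos 2x - (56/25)sin 2x
(-((1/2)(E_alpha D))) f = -(2/3)cos x - (1/2)sin x - (192/25)cos 2x + (56/25)sin 2x

g(x) = -(2/3)cos x - (1/2)sin x - (192/25)cos 2x + (56/25)sin 2x


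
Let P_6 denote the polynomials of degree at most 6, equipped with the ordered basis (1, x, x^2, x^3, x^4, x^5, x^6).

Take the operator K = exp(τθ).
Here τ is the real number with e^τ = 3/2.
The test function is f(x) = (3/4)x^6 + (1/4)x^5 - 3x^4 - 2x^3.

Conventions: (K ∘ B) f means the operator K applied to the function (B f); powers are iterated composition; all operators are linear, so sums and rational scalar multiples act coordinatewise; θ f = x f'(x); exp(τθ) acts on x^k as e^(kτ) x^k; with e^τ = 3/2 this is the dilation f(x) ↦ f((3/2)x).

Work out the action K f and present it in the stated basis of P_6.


exp(τθ) x^k = e^(kτ) x^k; with e^τ = 3/2 this sends x^k to (3/2)^k x^k
x^3 ↦ 27/8 x^3
x^4 ↦ 81/16 x^4
x^5 ↦ 243/32 x^5
x^6 ↦ 729/64 x^6
applying this coordinatewise to f: exp(τθ) f = (2187/256)x^6 + (243/128)x^5 - (243/16)x^4 - (27/4)x^3

the image equals g(x) = (2187/256)x^6 + (243/128)x^5 - (243/16)x^4 - (27/4)x^3


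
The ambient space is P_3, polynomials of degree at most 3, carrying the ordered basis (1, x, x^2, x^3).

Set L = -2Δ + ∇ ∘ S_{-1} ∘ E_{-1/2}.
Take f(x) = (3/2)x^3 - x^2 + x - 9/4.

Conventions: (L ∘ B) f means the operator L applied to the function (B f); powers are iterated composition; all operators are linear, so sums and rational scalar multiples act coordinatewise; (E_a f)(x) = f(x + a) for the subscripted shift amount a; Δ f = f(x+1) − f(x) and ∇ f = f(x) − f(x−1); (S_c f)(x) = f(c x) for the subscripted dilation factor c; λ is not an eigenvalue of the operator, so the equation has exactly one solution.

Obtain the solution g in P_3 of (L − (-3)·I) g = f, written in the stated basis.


write g with unknown coordinates in the stated basis and equate coefficients in (L − (-3)·I) g = f
solving from the highest basis element down gives g = (1/2)x^3 + (7/6)x^2 + (19/9)x + 181/72
check: L g = -(9/2)x^2 - (16/3)x - 235/24
so L g − (-3)·g = (3/2)x^3 - x^2 + x - 9/4 = f ✓

the result is g(x) = (1/2)x^3 + (7/6)x^2 + (19/9)x + 181/72


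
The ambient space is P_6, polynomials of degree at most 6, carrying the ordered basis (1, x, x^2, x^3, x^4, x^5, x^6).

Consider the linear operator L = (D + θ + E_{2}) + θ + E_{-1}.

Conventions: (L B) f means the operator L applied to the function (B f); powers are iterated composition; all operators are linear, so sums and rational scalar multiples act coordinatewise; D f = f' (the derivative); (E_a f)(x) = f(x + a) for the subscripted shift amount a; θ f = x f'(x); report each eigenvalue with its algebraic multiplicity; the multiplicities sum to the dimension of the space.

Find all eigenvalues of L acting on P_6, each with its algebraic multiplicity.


λ = 2 (multiplicity 1), λ = 4 (multiplicity 1), λ = 6 (multiplicity 1), λ = 8 (multiplicity 1), λ = 10 (multiplicity 1), λ = 12 (multiplicity 1), λ = 14 (multiplicity 1)

image of 1: 2
image of x: 4x + 2
image of x^2: 6x^2 + 4x + 5
image of x^3: 8x^3 + 6x^2 + 15x + 7
image of x^4: 10x^4 + 8x^3 + 30x^2 + 28x + 17
image of x^5: 12x^5 + 10x^4 + 50x^3 + 70x^2 + 85x + 31
image of x^6: 14x^6 + 12x^5 + 75x^4 + 140x^3 + 255x^2 + 186x + 65
the matrix is upper triangular; its diagonal is (2, 4, 6, 8, 10, 12, 14)
for a triangular matrix the eigenvalues are the diagonal entries, with algebraic multiplicity their repetition count


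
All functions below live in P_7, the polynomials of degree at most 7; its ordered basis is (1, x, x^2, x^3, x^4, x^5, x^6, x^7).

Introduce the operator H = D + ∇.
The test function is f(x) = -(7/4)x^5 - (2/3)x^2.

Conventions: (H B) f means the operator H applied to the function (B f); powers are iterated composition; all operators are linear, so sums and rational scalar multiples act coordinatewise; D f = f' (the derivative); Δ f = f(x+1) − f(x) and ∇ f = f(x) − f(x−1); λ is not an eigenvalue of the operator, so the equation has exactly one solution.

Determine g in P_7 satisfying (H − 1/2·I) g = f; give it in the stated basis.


write g with unknown coordinates in the stated basis and equate coefficients in (H − 1/2·I) g = f
solving from the highest basis element down gives g = (7/2)x^5 + 70x^4 + 1050x^3 + (35494/3)x^2 + (266627/3)x + 333807
check: H g = 35x^4 + 525x^3 + 5915x^2 + (266627/6)x + 333807/2
so H g − 1/2·g = -(7/4)x^5 - (2/3)x^2 = f ✓

the result is g(x) = (7/2)x^5 + 70x^4 + 1050x^3 + (35494/3)x^2 + (266627/3)x + 333807


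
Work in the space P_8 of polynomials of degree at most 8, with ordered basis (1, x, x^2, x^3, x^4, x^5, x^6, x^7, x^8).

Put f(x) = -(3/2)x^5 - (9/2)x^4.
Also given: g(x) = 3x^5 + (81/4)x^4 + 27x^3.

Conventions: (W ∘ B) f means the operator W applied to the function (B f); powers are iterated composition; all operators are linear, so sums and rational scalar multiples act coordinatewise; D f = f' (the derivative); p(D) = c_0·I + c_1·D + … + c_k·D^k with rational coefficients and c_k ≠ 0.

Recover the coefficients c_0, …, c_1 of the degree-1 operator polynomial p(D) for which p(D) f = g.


D^0 f = -(3/2)x^5 - (9/2)x^4
D^1 f = -(15/2)x^4 - 18x^3
matching coefficients of g against c_0 f + c_1 Df + … from the top degree down determines the c_i
solution: c_0 = -2, c_1 = -3/2

p(D) = -2·I − (3/2)·D, i.e. c_0 = -2, c_1 = -3/2


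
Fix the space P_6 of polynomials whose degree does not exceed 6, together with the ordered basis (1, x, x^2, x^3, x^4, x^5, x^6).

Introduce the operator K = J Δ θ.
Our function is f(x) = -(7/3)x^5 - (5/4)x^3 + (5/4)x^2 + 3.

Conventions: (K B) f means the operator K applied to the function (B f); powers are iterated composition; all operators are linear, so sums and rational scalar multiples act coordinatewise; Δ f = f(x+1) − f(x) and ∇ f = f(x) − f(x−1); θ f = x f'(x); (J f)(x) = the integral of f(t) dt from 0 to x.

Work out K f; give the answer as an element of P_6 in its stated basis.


the image equals g(x) = -(35/3)x^5 - (175/6)x^4 - (1535/36)x^3 - (775/24)x^2 - (155/12)x

θ f = -(35/3)x^5 - (15/4)x^3 + (5/2)x^2
Δ θ f = -(175/3)x^4 - (350/3)x^3 - (1535/12)x^2 - (775/12)x - 155/12
J Δ θ f = -(35/3)x^5 - (175/6)x^4 - (1535/36)x^3 - (775/24)x^2 - (155/12)x


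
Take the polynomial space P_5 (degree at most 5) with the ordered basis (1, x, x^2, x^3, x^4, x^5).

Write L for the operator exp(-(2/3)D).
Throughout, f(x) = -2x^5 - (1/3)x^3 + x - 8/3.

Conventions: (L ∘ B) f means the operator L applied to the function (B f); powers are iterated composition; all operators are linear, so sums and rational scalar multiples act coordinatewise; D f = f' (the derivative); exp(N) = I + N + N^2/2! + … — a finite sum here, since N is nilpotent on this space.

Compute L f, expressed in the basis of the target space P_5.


order-1 term: (20/3)x^4 + (2/3)x^2 - 2/3
order-2 term: -(80/9)x^3 - (4/9)x
order-3 term: (160/27)x^2 + 8/81
order-4 term: -(160/81)x
order-5 term: 64/243
the series for exp(-(2/3)D) f terminates at order 5
exp(-(2/3)D) f = -2x^5 + (20/3)x^4 - (83/9)x^3 + (178/27)x^2 - (115/81)x - 722/243

the result is g(x) = -2x^5 + (20/3)x^4 - (83/9)x^3 + (178/27)x^2 - (115/81)x - 722/243


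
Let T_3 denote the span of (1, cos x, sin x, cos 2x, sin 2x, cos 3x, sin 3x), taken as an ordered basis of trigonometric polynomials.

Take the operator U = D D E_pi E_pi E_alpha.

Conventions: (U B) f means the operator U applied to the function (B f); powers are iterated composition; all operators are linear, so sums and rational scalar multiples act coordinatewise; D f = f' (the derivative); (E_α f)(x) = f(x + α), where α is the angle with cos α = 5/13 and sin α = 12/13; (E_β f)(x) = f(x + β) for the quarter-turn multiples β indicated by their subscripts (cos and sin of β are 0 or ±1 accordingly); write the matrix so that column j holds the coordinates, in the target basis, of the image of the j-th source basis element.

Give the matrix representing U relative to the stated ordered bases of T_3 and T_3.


the matrix is [[0, 0, 0, 0, 0, 0, 0]; [0, -5/13, -12/13, 0, 0, 0, 0]; [0, 12/13, -5/13, 0, 0, 0, 0]; [0, 0, 0, 476/169, -480/169, 0, 0]; [0, 0, 0, 480/169, 476/169, 0, 0]; [0, 0, 0, 0, 0, 18315/2197, 7452/2197]; [0, 0, 0, 0, 0, -7452/2197, 18315/2197]] (rows listed top to bottom)

image of 1: 0
image of cos x: -(5/13)cos x + (12/13)sin x
image of sin x: -(12/13)cos x - (5/13)sin x
image of cos 2x: (476/169)cos 2x + (480/169)sin 2x
image of sin 2x: -(480/169)cos 2x + (476/169)sin 2x
image of cos 3x: (18315/2197)cos 3x - (7452/2197)sin 3x
image of sin 3x: (7452/2197)cos 3x + (18315/2197)sin 3x
each image's coordinates form column j of the matrix


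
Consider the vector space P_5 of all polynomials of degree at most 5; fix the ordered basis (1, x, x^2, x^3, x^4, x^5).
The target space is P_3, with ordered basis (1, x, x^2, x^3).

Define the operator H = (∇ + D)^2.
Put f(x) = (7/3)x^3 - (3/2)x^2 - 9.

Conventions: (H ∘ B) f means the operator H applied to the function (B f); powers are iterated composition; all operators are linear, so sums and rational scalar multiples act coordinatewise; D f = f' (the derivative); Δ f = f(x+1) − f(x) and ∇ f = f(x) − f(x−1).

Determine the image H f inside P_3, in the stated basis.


the image equals g(x) = 56x - 40

∇ f = 7x^2 - 10x + 23/6
D f = 7x^2 - 3x
(∇ + D) f = 14x^2 - 13x + 23/6
∇ (∇ + D) f = 28x - 27
D (∇ + D) f = 28x - 13
(∇ + D) (∇ + D) f = 56x - 40


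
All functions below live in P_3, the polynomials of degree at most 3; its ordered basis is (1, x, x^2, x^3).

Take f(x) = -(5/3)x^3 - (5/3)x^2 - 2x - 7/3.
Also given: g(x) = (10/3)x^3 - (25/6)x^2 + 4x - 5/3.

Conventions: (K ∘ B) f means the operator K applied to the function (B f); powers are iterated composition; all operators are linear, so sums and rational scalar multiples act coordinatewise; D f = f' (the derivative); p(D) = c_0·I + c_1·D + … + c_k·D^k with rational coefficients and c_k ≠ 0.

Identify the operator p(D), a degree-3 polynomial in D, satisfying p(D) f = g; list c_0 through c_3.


c_0 = -2, c_1 = 3/2, c_2 = -1/2, c_3 = 1/2

D^0 f = -(5/3)x^3 - (5/3)x^2 - 2x - 7/3
D^1 f = -5x^2 - (10/3)x - 2
D^2 f = -10x - 10/3
D^3 f = -10
matching coefficients of g against c_0 f + c_1 Df + … from the top degree down determines the c_i
solution: c_0 = -2, c_1 = 3/2, c_2 = -1/2, c_3 = 1/2


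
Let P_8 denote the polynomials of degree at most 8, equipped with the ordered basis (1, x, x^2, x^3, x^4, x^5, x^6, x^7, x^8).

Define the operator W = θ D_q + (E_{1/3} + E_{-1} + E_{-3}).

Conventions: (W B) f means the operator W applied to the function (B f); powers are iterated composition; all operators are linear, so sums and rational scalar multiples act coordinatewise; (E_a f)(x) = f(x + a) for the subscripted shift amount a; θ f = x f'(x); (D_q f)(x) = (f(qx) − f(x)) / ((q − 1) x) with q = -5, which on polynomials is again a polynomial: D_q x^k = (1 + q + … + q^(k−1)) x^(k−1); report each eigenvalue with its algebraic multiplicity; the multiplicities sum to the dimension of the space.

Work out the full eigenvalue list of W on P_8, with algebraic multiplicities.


image of 1: 3
image of x: 3x - 11/3
image of x^2: 3x^2 - (34/3)x + 91/9
image of x^3: 3x^3 + 31x^2 + (91/3)x - 755/27
image of x^4: 3x^4 - (980/3)x^3 + (182/3)x^2 - (3020/27)x + 6643/81
image of x^5: 3x^5 + (6197/3)x^4 + (910/9)x^3 - (7550/27)x^2 + (33215/81)x - 59291/243
image of x^6: 3x^6 - 13042x^5 + (455/3)x^4 - (15100/27)x^3 + (33215/27)x^2 - (118582/81)x + 532171/729
image of x^7: 3x^7 + (234301/3)x^6 + (637/3)x^5 - (26425/27)x^4 + (232505/81)x^3 - (415037/81)x^2 + (3725197/729)x - 4785155/2187
image of x^8: 3x^8 - (1367272/3)x^7 + (2548/9)x^6 - (42280/27)x^5 + (465010/81)x^4 - (3320296/243)x^3 + (14900788/729)x^2 - (38281240/2187)x + 43053283/6561
the matrix is upper triangular; its diagonal is (3, 3, 3, 3, 3, 3, 3, 3, 3)
for a triangular matrix the eigenvalues are the diagonal entries, with algebraic multiplicity their repetition count

λ = 3 (multiplicity 9)


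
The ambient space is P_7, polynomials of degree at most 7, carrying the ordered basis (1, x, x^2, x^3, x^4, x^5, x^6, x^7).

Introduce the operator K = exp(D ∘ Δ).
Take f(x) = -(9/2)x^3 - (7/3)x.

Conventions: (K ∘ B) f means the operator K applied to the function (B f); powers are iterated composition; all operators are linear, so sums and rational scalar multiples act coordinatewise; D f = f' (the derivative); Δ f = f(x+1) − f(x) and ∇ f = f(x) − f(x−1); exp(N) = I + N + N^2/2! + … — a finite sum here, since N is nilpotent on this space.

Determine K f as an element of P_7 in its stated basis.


the result is g(x) = -(9/2)x^3 - (88/3)x - 27/2

order-1 term: -27x - 27/2
the series for exp(D ∘ Δ) f terminates at order 1
exp(D ∘ Δ) f = -(9/2)x^3 - (88/3)x - 27/2


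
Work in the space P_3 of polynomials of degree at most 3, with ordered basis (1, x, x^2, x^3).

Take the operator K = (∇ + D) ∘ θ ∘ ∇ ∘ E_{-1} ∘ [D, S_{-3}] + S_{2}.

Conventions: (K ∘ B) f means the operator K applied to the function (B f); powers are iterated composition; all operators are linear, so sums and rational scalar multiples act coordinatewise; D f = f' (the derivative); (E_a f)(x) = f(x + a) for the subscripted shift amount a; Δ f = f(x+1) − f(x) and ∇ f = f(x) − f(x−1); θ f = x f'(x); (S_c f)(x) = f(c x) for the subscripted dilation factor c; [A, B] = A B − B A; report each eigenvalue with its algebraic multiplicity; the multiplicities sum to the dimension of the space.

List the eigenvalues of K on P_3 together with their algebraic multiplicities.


image of 1: 1
image of x: 2x
image of x^2: 4x^2
image of x^3: 8x^3 - 432
the matrix is upper triangular; its diagonal is (1, 2, 4, 8)
for a triangular matrix the eigenvalues are the diagonal entries, with algebraic multiplicity their repetition count

λ = 1 (multiplicity 1), λ = 2 (multiplicity 1), λ = 4 (multiplicity 1), λ = 8 (multiplicity 1)


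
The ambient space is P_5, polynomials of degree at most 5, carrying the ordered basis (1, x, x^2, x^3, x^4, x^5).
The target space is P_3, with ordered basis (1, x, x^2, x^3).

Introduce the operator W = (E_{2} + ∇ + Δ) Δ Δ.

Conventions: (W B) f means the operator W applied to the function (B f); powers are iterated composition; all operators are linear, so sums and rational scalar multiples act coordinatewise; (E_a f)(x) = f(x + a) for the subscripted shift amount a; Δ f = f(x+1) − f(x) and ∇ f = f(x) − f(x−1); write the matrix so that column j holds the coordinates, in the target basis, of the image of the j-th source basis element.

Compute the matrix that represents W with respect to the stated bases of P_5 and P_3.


the matrix is [[0, 0, 2, 30, 158, 750]; [0, 0, 0, 6, 120, 790]; [0, 0, 0, 0, 12, 300]; [0, 0, 0, 0, 0, 20]] (rows listed top to bottom)

image of 1: 0
image of x: 0
image of x^2: 2
image of x^3: 6x + 30
image of x^4: 12x^2 + 120x + 158
image of x^5: 20x^3 + 300x^2 + 790x + 750
each image's coordinates form column j of the matrix


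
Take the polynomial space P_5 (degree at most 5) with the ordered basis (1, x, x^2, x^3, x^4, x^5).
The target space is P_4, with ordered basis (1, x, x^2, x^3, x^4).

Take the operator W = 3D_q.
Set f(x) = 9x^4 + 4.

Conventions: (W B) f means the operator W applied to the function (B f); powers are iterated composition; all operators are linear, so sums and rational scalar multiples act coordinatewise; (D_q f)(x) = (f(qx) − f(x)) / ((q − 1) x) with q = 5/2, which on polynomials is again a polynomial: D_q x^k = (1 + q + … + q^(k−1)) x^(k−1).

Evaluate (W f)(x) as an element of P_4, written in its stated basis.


D_q f = (1827/8)x^3
(3D_q) f = (5481/8)x^3

the result is g(x) = (5481/8)x^3


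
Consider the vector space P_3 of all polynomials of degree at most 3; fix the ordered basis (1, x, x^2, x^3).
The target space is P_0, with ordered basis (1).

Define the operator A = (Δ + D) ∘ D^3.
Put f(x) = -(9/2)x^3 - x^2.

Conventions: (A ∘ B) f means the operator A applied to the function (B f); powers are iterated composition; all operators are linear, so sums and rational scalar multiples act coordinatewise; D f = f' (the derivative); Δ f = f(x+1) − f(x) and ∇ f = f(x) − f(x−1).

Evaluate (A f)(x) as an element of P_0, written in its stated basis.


D f = -(27/2)x^2 - 2x
D D f = -27x - 2
D D D f = -27
Δ D^3 f = 0
D D^3 f = 0
(Δ + D) D^3 f = 0

the image equals g(x) = 0


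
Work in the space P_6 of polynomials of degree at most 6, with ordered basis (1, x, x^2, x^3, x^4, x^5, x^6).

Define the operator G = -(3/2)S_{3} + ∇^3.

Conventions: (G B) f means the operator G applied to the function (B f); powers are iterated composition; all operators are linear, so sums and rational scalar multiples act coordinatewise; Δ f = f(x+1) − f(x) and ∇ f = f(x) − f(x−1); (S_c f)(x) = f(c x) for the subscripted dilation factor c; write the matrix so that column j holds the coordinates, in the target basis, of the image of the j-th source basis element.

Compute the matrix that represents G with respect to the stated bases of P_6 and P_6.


image of 1: -3/2
image of x: -(9/2)x
image of x^2: -(27/2)x^2
image of x^3: -(81/2)x^3 + 6
image of x^4: -(243/2)x^4 + 24x - 36
image of x^5: -(729/2)x^5 + 60x^2 - 180x + 150
image of x^6: -(2187/2)x^6 + 120x^3 - 540x^2 + 900x - 540
each image's coordinates form column j of the matrix

the matrix is [[-3/2, 0, 0, 6, -36, 150, -540]; [0, -9/2, 0, 0, 24, -180, 900]; [0, 0, -27/2, 0, 0, 60, -540]; [0, 0, 0, -81/2, 0, 0, 120]; [0, 0, 0, 0, -243/2, 0, 0]; [0, 0, 0, 0, 0, -729/2, 0]; [0, 0, 0, 0, 0, 0, -2187/2]] (rows listed top to bottom)


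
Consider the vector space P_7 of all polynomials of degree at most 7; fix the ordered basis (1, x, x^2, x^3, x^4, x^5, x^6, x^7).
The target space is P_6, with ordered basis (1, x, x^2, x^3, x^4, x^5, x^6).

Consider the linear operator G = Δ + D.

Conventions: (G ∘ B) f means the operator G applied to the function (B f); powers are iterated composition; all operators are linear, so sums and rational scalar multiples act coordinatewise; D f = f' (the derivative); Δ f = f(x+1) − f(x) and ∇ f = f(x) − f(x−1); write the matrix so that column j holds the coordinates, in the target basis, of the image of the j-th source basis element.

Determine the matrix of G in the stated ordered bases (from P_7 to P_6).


the matrix is [[0, 2, 1, 1, 1, 1, 1, 1]; [0, 0, 4, 3, 4, 5, 6, 7]; [0, 0, 0, 6, 6, 10, 15, 21]; [0, 0, 0, 0, 8, 10, 20, 35]; [0, 0, 0, 0, 0, 10, 15, 35]; [0, 0, 0, 0, 0, 0, 12, 21]; [0, 0, 0, 0, 0, 0, 0, 14]] (rows listed top to bottom)

image of 1: 0
image of x: 2
image of x^2: 4x + 1
image of x^3: 6x^2 + 3x + 1
image of x^4: 8x^3 + 6x^2 + 4x + 1
image of x^5: 10x^4 + 10x^3 + 10x^2 + 5x + 1
image of x^6: 12x^5 + 15x^4 + 20x^3 + 15x^2 + 6x + 1
image of x^7: 14x^6 + 21x^5 + 35x^4 + 35x^3 + 21x^2 + 7x + 1
each image's coordinates form column j of the matrix
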